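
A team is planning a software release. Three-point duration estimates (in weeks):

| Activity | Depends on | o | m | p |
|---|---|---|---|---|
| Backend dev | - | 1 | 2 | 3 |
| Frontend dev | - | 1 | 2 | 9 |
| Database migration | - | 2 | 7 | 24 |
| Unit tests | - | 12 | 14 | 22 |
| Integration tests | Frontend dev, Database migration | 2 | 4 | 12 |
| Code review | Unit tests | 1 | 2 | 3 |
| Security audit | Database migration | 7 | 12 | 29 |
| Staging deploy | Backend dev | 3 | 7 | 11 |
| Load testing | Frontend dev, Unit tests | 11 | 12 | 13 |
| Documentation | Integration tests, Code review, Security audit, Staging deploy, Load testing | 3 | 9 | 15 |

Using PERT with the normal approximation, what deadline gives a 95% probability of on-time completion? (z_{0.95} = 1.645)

te_Backend dev = (1 + 4·2 + 3)/6 = 12/6 = 2; σ²_Backend dev = ((3−1)/6)² = 0.111
te_Frontend dev = (1 + 4·2 + 9)/6 = 18/6 = 3; σ²_Frontend dev = ((9−1)/6)² = 1.778
te_Database migration = (2 + 4·7 + 24)/6 = 54/6 = 9; σ²_Database migration = ((24−2)/6)² = 13.444
te_Unit tests = (12 + 4·14 + 22)/6 = 90/6 = 15; σ²_Unit tests = ((22−12)/6)² = 2.778
te_Integration tests = (2 + 4·4 + 12)/6 = 30/6 = 5; σ²_Integration tests = ((12−2)/6)² = 2.778
te_Code review = (1 + 4·2 + 3)/6 = 12/6 = 2; σ²_Code review = ((3−1)/6)² = 0.111
te_Security audit = (7 + 4·12 + 29)/6 = 84/6 = 14; σ²_Security audit = ((29−7)/6)² = 13.444
te_Staging deploy = (3 + 4·7 + 11)/6 = 42/6 = 7; σ²_Staging deploy = ((11−3)/6)² = 1.778
te_Load testing = (11 + 4·12 + 13)/6 = 72/6 = 12; σ²_Load testing = ((13−11)/6)² = 0.111
te_Documentation = (3 + 4·9 + 15)/6 = 54/6 = 9; σ²_Documentation = ((15−3)/6)² = 4.000

Forward pass:
ES_Backend dev = 0; EF_Backend dev = 2
ES_Frontend dev = 0; EF_Frontend dev = 3
ES_Database migration = 0; EF_Database migration = 9
ES_Unit tests = 0; EF_Unit tests = 15
ES_Integration tests = max(EF_Frontend dev=3, EF_Database migration=9) = 9; EF_Integration tests = 9+5 = 14
ES_Code review = 15; EF_Code review = 15+2 = 17
ES_Security audit = 9; EF_Security audit = 9+14 = 23
ES_Staging deploy = 2; EF_Staging deploy = 2+7 = 9
ES_Load testing = max(EF_Frontend dev=3, EF_Unit tests=15) = 15; EF_Load testing = 15+12 = 27
ES_Documentation = max(EF_Integration tests=14, EF_Code review=17, EF_Security audit=23, EF_Staging deploy=9, EF_Load testing=27) = 27; EF_Documentation = 27+9 = 36
Expected project duration μ = 36 weeks. Critical path: Unit tests → Load testing → Documentation.

Variance along critical path = 2.778 + 0.111 + 4.000 = 6.889; σ = 2.625 weeks.
D = μ + z·σ = 36 + 1.645·2.625 = 40.3 weeks

40.3 weeks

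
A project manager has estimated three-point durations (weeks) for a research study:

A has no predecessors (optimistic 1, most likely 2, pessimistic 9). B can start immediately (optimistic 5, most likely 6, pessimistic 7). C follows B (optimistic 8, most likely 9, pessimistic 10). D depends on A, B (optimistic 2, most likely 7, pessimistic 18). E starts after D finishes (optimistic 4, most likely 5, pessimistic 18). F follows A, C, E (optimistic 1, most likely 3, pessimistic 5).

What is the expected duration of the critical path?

24 weeks

te_A = (1 + 4·2 + 9)/6 = 18/6 = 3
te_B = (5 + 4·6 + 7)/6 = 36/6 = 6
te_C = (8 + 4·9 + 10)/6 = 54/6 = 9
te_D = (2 + 4·7 + 18)/6 = 48/6 = 8
te_E = (4 + 4·5 + 18)/6 = 42/6 = 7
te_F = (1 + 4·3 + 5)/6 = 18/6 = 3

Forward pass:
ES_A = 0; EF_A = 3
ES_B = 0; EF_B = 6
ES_C = 6; EF_C = 6+9 = 15
ES_D = max(EF_A=3, EF_B=6) = 6; EF_D = 6+8 = 14
ES_E = 14; EF_E = 14+7 = 21
ES_F = max(EF_A=3, EF_C=15, EF_E=21) = 21; EF_F = 21+3 = 24
Expected project duration μ = 24 weeks. Critical path: B → D → E → F.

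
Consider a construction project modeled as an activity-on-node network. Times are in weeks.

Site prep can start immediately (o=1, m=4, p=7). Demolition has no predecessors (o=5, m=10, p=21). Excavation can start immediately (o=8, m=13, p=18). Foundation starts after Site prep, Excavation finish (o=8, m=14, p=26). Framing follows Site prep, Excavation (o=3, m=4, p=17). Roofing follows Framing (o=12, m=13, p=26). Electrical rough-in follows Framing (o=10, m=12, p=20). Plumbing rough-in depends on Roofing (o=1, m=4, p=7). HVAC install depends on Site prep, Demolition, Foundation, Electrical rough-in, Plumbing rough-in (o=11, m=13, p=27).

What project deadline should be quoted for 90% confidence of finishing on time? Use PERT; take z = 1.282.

te_Site prep = (1 + 4·4 + 7)/6 = 24/6 = 4; σ²_Site prep = ((7−1)/6)² = 1.000
te_Demolition = (5 + 4·10 + 21)/6 = 66/6 = 11; σ²_Demolition = ((21−5)/6)² = 7.111
te_Excavation = (8 + 4·13 + 18)/6 = 78/6 = 13; σ²_Excavation = ((18−8)/6)² = 2.778
te_Foundation = (8 + 4·14 + 26)/6 = 90/6 = 15; σ²_Foundation = ((26−8)/6)² = 9.000
te_Framing = (3 + 4·4 + 17)/6 = 36/6 = 6; σ²_Framing = ((17−3)/6)² = 5.444
te_Roofing = (12 + 4·13 + 26)/6 = 90/6 = 15; σ²_Roofing = ((26−12)/6)² = 5.444
te_Electrical rough-in = (10 + 4·12 + 20)/6 = 78/6 = 13; σ²_Electrical rough-in = ((20−10)/6)² = 2.778
te_Plumbing rough-in = (1 + 4·4 + 7)/6 = 24/6 = 4; σ²_Plumbing rough-in = ((7−1)/6)² = 1.000
te_HVAC install = (11 + 4·13 + 27)/6 = 90/6 = 15; σ²_HVAC install = ((27−11)/6)² = 7.111

Forward pass:
ES_Site prep = 0; EF_Site prep = 4
ES_Demolition = 0; EF_Demolition = 11
ES_Excavation = 0; EF_Excavation = 13
ES_Foundation = max(EF_Site prep=4, EF_Excavation=13) = 13; EF_Foundation = 13+15 = 28
ES_Framing = max(EF_Site prep=4, EF_Excavation=13) = 13; EF_Framing = 13+6 = 19
ES_Roofing = 19; EF_Roofing = 19+15 = 34
ES_Electrical rough-in = 19; EF_Electrical rough-in = 19+13 = 32
ES_Plumbing rough-in = 34; EF_Plumbing rough-in = 34+4 = 38
ES_HVAC install = max(EF_Site prep=4, EF_Demolition=11, EF_Foundation=28, EF_Electrical rough-in=32, EF_Plumbing rough-in=38) = 38; EF_HVAC install = 38+15 = 53
Expected project duration μ = 53 weeks. Critical path: Excavation → Framing → Roofing → Plumbing rough-in → HVAC install.

Variance along critical path = 2.778 + 5.444 + 5.444 + 1.000 + 7.111 = 21.778; σ = 4.667 weeks.
D = μ + z·σ = 53 + 1.282·4.667 = 59.0 weeks

59.0 weeks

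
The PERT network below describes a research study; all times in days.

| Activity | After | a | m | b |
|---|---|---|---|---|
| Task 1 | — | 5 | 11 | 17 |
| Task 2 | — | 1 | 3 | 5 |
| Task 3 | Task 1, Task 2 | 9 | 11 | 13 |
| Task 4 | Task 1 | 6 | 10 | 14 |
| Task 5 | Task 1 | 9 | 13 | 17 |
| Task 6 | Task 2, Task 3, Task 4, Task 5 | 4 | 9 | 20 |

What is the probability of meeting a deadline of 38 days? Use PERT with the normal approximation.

te_Task 1 = (5 + 4·11 + 17)/6 = 66/6 = 11; σ²_Task 1 = ((17−5)/6)² = 4.000
te_Task 2 = (1 + 4·3 + 5)/6 = 18/6 = 3; σ²_Task 2 = ((5−1)/6)² = 0.444
te_Task 3 = (9 + 4·11 + 13)/6 = 66/6 = 11; σ²_Task 3 = ((13−9)/6)² = 0.444
te_Task 4 = (6 + 4·10 + 14)/6 = 60/6 = 10; σ²_Task 4 = ((14−6)/6)² = 1.778
te_Task 5 = (9 + 4·13 + 17)/6 = 78/6 = 13; σ²_Task 5 = ((17−9)/6)² = 1.778
te_Task 6 = (4 + 4·9 + 20)/6 = 60/6 = 10; σ²_Task 6 = ((20−4)/6)² = 7.111

Forward pass:
ES_Task 1 = 0; EF_Task 1 = 11
ES_Task 2 = 0; EF_Task 2 = 3
ES_Task 3 = max(EF_Task 1=11, EF_Task 2=3) = 11; EF_Task 3 = 11+11 = 22
ES_Task 4 = 11; EF_Task 4 = 11+10 = 21
ES_Task 5 = 11; EF_Task 5 = 11+13 = 24
ES_Task 6 = max(EF_Task 2=3, EF_Task 3=22, EF_Task 4=21, EF_Task 5=24) = 24; EF_Task 6 = 24+10 = 34
Expected project duration μ = 34 days. Critical path: Task 1 → Task 5 → Task 6.

Variance along critical path = 4.000 + 1.778 + 7.111 = 12.889; σ = √12.889 = 3.590 days.
Z = (38 − 34) / 3.590 = 1.114
P(T ≤ 38) = Φ(1.114) ≈ 0.867

0.867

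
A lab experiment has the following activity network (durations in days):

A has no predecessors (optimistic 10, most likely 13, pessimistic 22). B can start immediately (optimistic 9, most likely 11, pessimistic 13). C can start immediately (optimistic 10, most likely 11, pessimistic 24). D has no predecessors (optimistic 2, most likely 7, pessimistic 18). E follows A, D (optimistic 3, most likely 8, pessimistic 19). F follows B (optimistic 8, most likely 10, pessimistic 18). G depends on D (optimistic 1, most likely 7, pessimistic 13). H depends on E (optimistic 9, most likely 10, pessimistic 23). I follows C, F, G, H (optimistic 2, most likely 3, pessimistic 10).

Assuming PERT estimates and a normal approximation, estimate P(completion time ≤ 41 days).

0.680

te_A = (10 + 4·13 + 22)/6 = 84/6 = 14; σ²_A = ((22−10)/6)² = 4.000
te_B = (9 + 4·11 + 13)/6 = 66/6 = 11; σ²_B = ((13−9)/6)² = 0.444
te_C = (10 + 4·11 + 24)/6 = 78/6 = 13; σ²_C = ((24−10)/6)² = 5.444
te_D = (2 + 4·7 + 18)/6 = 48/6 = 8; σ²_D = ((18−2)/6)² = 7.111
te_E = (3 + 4·8 + 19)/6 = 54/6 = 9; σ²_E = ((19−3)/6)² = 7.111
te_F = (8 + 4·10 + 18)/6 = 66/6 = 11; σ²_F = ((18−8)/6)² = 2.778
te_G = (1 + 4·7 + 13)/6 = 42/6 = 7; σ²_G = ((13−1)/6)² = 4.000
te_H = (9 + 4·10 + 23)/6 = 72/6 = 12; σ²_H = ((23−9)/6)² = 5.444
te_I = (2 + 4·3 + 10)/6 = 24/6 = 4; σ²_I = ((10−2)/6)² = 1.778

Forward pass:
ES_A = 0; EF_A = 14
ES_B = 0; EF_B = 11
ES_C = 0; EF_C = 13
ES_D = 0; EF_D = 8
ES_E = max(EF_A=14, EF_D=8) = 14; EF_E = 14+9 = 23
ES_F = 11; EF_F = 11+11 = 22
ES_G = 8; EF_G = 8+7 = 15
ES_H = 23; EF_H = 23+12 = 35
ES_I = max(EF_C=13, EF_F=22, EF_G=15, EF_H=35) = 35; EF_I = 35+4 = 39
Expected project duration μ = 39 days. Critical path: A → E → H → I.

Variance along critical path = 4.000 + 7.111 + 5.444 + 1.778 = 18.333; σ = √18.333 = 4.282 days.
Z = (41 − 39) / 4.282 = 0.467
P(T ≤ 41) = Φ(0.467) ≈ 0.680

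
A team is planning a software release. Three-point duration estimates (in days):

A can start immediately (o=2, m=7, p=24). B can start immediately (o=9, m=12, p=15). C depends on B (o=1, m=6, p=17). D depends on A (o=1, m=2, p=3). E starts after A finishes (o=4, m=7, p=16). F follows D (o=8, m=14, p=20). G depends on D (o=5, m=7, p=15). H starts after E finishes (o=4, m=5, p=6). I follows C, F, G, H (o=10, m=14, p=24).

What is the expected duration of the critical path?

40 days

te_A = (2 + 4·7 + 24)/6 = 54/6 = 9
te_B = (9 + 4·12 + 15)/6 = 72/6 = 12
te_C = (1 + 4·6 + 17)/6 = 42/6 = 7
te_D = (1 + 4·2 + 3)/6 = 12/6 = 2
te_E = (4 + 4·7 + 16)/6 = 48/6 = 8
te_F = (8 + 4·14 + 20)/6 = 84/6 = 14
te_G = (5 + 4·7 + 15)/6 = 48/6 = 8
te_H = (4 + 4·5 + 6)/6 = 30/6 = 5
te_I = (10 + 4·14 + 24)/6 = 90/6 = 15

Forward pass:
ES_A = 0; EF_A = 9
ES_B = 0; EF_B = 12
ES_C = 12; EF_C = 12+7 = 19
ES_D = 9; EF_D = 9+2 = 11
ES_E = 9; EF_E = 9+8 = 17
ES_F = 11; EF_F = 11+14 = 25
ES_G = 11; EF_G = 11+8 = 19
ES_H = 17; EF_H = 17+5 = 22
ES_I = max(EF_C=19, EF_F=25, EF_G=19, EF_H=22) = 25; EF_I = 25+15 = 40
Expected project duration μ = 40 days. Critical path: A → D → F → I.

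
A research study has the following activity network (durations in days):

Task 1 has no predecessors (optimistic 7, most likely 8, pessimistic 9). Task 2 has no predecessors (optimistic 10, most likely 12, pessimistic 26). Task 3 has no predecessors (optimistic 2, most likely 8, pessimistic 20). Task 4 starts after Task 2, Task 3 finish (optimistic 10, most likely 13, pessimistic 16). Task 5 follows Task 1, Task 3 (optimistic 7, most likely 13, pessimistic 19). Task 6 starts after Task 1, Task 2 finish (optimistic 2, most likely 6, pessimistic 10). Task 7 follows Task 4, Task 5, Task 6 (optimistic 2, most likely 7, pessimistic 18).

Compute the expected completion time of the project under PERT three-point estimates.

35 days

te_Task 1 = (7 + 4·8 + 9)/6 = 48/6 = 8
te_Task 2 = (10 + 4·12 + 26)/6 = 84/6 = 14
te_Task 3 = (2 + 4·8 + 20)/6 = 54/6 = 9
te_Task 4 = (10 + 4·13 + 16)/6 = 78/6 = 13
te_Task 5 = (7 + 4·13 + 19)/6 = 78/6 = 13
te_Task 6 = (2 + 4·6 + 10)/6 = 36/6 = 6
te_Task 7 = (2 + 4·7 + 18)/6 = 48/6 = 8

Forward pass:
ES_Task 1 = 0; EF_Task 1 = 8
ES_Task 2 = 0; EF_Task 2 = 14
ES_Task 3 = 0; EF_Task 3 = 9
ES_Task 4 = max(EF_Task 2=14, EF_Task 3=9) = 14; EF_Task 4 = 14+13 = 27
ES_Task 5 = max(EF_Task 1=8, EF_Task 3=9) = 9; EF_Task 5 = 9+13 = 22
ES_Task 6 = max(EF_Task 1=8, EF_Task 2=14) = 14; EF_Task 6 = 14+6 = 20
ES_Task 7 = max(EF_Task 4=27, EF_Task 5=22, EF_Task 6=20) = 27; EF_Task 7 = 27+8 = 35
Expected project duration μ = 35 days. Critical path: Task 2 → Task 4 → Task 7.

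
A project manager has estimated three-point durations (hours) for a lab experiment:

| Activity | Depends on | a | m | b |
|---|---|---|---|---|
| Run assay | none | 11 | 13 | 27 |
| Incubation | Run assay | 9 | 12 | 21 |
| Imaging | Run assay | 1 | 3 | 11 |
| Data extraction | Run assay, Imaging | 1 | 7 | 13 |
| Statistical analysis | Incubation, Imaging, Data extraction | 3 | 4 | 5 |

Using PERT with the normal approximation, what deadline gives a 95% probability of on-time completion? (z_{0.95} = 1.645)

te_Run assay = (11 + 4·13 + 27)/6 = 90/6 = 15; σ²_Run assay = ((27−11)/6)² = 7.111
te_Incubation = (9 + 4·12 + 21)/6 = 78/6 = 13; σ²_Incubation = ((21−9)/6)² = 4.000
te_Imaging = (1 + 4·3 + 11)/6 = 24/6 = 4; σ²_Imaging = ((11−1)/6)² = 2.778
te_Data extraction = (1 + 4·7 + 13)/6 = 42/6 = 7; σ²_Data extraction = ((13−1)/6)² = 4.000
te_Statistical analysis = (3 + 4·4 + 5)/6 = 24/6 = 4; σ²_Statistical analysis = ((5−3)/6)² = 0.111

Forward pass:
ES_Run assay = 0; EF_Run assay = 15
ES_Incubation = 15; EF_Incubation = 15+13 = 28
ES_Imaging = 15; EF_Imaging = 15+4 = 19
ES_Data extraction = max(EF_Run assay=15, EF_Imaging=19) = 19; EF_Data extraction = 19+7 = 26
ES_Statistical analysis = max(EF_Incubation=28, EF_Imaging=19, EF_Data extraction=26) = 28; EF_Statistical analysis = 28+4 = 32
Expected project duration μ = 32 hours. Critical path: Run assay → Incubation → Statistical analysis.

Variance along critical path = 7.111 + 4.000 + 0.111 = 11.222; σ = 3.350 hours.
D = μ + z·σ = 32 + 1.645·3.350 = 37.5 hours

37.5 hours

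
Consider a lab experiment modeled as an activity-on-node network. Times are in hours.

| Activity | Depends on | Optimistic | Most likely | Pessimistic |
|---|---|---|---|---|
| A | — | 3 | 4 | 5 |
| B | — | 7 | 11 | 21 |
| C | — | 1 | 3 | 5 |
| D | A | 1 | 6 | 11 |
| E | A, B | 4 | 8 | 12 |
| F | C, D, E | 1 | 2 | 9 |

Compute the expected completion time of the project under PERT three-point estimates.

te_A = (3 + 4·4 + 5)/6 = 24/6 = 4
te_B = (7 + 4·11 + 21)/6 = 72/6 = 12
te_C = (1 + 4·3 + 5)/6 = 18/6 = 3
te_D = (1 + 4·6 + 11)/6 = 36/6 = 6
te_E = (4 + 4·8 + 12)/6 = 48/6 = 8
te_F = (1 + 4·2 + 9)/6 = 18/6 = 3

Forward pass:
ES_A = 0; EF_A = 4
ES_B = 0; EF_B = 12
ES_C = 0; EF_C = 3
ES_D = 4; EF_D = 4+6 = 10
ES_E = max(EF_A=4, EF_B=12) = 12; EF_E = 12+8 = 20
ES_F = max(EF_C=3, EF_D=10, EF_E=20) = 20; EF_F = 20+3 = 23
Expected project duration μ = 23 hours. Critical path: B → E → F.

23 hours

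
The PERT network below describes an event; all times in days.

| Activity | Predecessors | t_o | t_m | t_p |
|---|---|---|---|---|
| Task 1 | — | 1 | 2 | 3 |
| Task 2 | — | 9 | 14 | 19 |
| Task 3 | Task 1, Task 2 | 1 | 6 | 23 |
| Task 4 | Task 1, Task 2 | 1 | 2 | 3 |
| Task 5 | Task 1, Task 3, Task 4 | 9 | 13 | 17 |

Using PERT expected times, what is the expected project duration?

35 days

te_Task 1 = (1 + 4·2 + 3)/6 = 12/6 = 2
te_Task 2 = (9 + 4·14 + 19)/6 = 84/6 = 14
te_Task 3 = (1 + 4·6 + 23)/6 = 48/6 = 8
te_Task 4 = (1 + 4·2 + 3)/6 = 12/6 = 2
te_Task 5 = (9 + 4·13 + 17)/6 = 78/6 = 13

Forward pass:
ES_Task 1 = 0; EF_Task 1 = 2
ES_Task 2 = 0; EF_Task 2 = 14
ES_Task 3 = max(EF_Task 1=2, EF_Task 2=14) = 14; EF_Task 3 = 14+8 = 22
ES_Task 4 = max(EF_Task 1=2, EF_Task 2=14) = 14; EF_Task 4 = 14+2 = 16
ES_Task 5 = max(EF_Task 1=2, EF_Task 3=22, EF_Task 4=16) = 22; EF_Task 5 = 22+13 = 35
Expected project duration μ = 35 days. Critical path: Task 2 → Task 3 → Task 5.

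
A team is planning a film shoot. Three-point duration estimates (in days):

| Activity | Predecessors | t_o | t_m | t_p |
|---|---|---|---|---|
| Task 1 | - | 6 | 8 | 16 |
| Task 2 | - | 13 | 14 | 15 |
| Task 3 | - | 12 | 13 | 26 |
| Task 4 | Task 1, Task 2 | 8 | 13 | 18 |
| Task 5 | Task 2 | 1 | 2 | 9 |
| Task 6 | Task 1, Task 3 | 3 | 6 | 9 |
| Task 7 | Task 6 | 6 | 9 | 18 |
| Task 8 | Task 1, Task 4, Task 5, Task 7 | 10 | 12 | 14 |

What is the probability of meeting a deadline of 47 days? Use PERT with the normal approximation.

0.887

te_Task 1 = (6 + 4·8 + 16)/6 = 54/6 = 9; σ²_Task 1 = ((16−6)/6)² = 2.778
te_Task 2 = (13 + 4·14 + 15)/6 = 84/6 = 14; σ²_Task 2 = ((15−13)/6)² = 0.111
te_Task 3 = (12 + 4·13 + 26)/6 = 90/6 = 15; σ²_Task 3 = ((26−12)/6)² = 5.444
te_Task 4 = (8 + 4·13 + 18)/6 = 78/6 = 13; σ²_Task 4 = ((18−8)/6)² = 2.778
te_Task 5 = (1 + 4·2 + 9)/6 = 18/6 = 3; σ²_Task 5 = ((9−1)/6)² = 1.778
te_Task 6 = (3 + 4·6 + 9)/6 = 36/6 = 6; σ²_Task 6 = ((9−3)/6)² = 1.000
te_Task 7 = (6 + 4·9 + 18)/6 = 60/6 = 10; σ²_Task 7 = ((18−6)/6)² = 4.000
te_Task 8 = (10 + 4·12 + 14)/6 = 72/6 = 12; σ²_Task 8 = ((14−10)/6)² = 0.444

Forward pass:
ES_Task 1 = 0; EF_Task 1 = 9
ES_Task 2 = 0; EF_Task 2 = 14
ES_Task 3 = 0; EF_Task 3 = 15
ES_Task 4 = max(EF_Task 1=9, EF_Task 2=14) = 14; EF_Task 4 = 14+13 = 27
ES_Task 5 = 14; EF_Task 5 = 14+3 = 17
ES_Task 6 = max(EF_Task 1=9, EF_Task 3=15) = 15; EF_Task 6 = 15+6 = 21
ES_Task 7 = 21; EF_Task 7 = 21+10 = 31
ES_Task 8 = max(EF_Task 1=9, EF_Task 4=27, EF_Task 5=17, EF_Task 7=31) = 31; EF_Task 8 = 31+12 = 43
Expected project duration μ = 43 days. Critical path: Task 3 → Task 6 → Task 7 → Task 8.

Variance along critical path = 5.444 + 1.000 + 4.000 + 0.444 = 10.889; σ = √10.889 = 3.300 days.
Z = (47 − 43) / 3.300 = 1.212
P(T ≤ 47) = Φ(1.212) ≈ 0.887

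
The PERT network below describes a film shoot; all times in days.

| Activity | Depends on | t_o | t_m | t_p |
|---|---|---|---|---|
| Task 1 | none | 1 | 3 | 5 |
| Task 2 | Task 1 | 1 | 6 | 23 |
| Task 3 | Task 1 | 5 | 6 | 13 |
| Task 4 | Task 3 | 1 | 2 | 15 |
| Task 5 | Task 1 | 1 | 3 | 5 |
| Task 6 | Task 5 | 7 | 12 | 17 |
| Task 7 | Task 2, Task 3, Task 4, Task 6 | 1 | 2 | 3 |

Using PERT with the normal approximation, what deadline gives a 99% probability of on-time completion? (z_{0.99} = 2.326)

te_Task 1 = (1 + 4·3 + 5)/6 = 18/6 = 3; σ²_Task 1 = ((5−1)/6)² = 0.444
te_Task 2 = (1 + 4·6 + 23)/6 = 48/6 = 8; σ²_Task 2 = ((23−1)/6)² = 13.444
te_Task 3 = (5 + 4·6 + 13)/6 = 42/6 = 7; σ²_Task 3 = ((13−5)/6)² = 1.778
te_Task 4 = (1 + 4·2 + 15)/6 = 24/6 = 4; σ²_Task 4 = ((15−1)/6)² = 5.444
te_Task 5 = (1 + 4·3 + 5)/6 = 18/6 = 3; σ²_Task 5 = ((5−1)/6)² = 0.444
te_Task 6 = (7 + 4·12 + 17)/6 = 72/6 = 12; σ²_Task 6 = ((17−7)/6)² = 2.778
te_Task 7 = (1 + 4·2 + 3)/6 = 12/6 = 2; σ²_Task 7 = ((3−1)/6)² = 0.111

Forward pass:
ES_Task 1 = 0; EF_Task 1 = 3
ES_Task 2 = 3; EF_Task 2 = 3+8 = 11
ES_Task 3 = 3; EF_Task 3 = 3+7 = 10
ES_Task 4 = 10; EF_Task 4 = 10+4 = 14
ES_Task 5 = 3; EF_Task 5 = 3+3 = 6
ES_Task 6 = 6; EF_Task 6 = 6+12 = 18
ES_Task 7 = max(EF_Task 2=11, EF_Task 3=10, EF_Task 4=14, EF_Task 6=18) = 18; EF_Task 7 = 18+2 = 20
Expected project duration μ = 20 days. Critical path: Task 1 → Task 5 → Task 6 → Task 7.

Variance along critical path = 0.444 + 0.444 + 2.778 + 0.111 = 3.778; σ = 1.944 days.
D = μ + z·σ = 20 + 2.326·1.944 = 24.5 days

24.5 days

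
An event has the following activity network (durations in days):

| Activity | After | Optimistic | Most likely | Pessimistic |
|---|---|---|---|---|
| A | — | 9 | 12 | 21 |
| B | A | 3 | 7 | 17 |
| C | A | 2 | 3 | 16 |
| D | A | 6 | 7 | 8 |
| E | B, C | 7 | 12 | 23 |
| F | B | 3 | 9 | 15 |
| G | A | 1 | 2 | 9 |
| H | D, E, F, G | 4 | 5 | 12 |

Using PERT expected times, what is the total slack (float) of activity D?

te_A = (9 + 4·12 + 21)/6 = 78/6 = 13
te_B = (3 + 4·7 + 17)/6 = 48/6 = 8
te_C = (2 + 4·3 + 16)/6 = 30/6 = 5
te_D = (6 + 4·7 + 8)/6 = 42/6 = 7
te_E = (7 + 4·12 + 23)/6 = 78/6 = 13
te_F = (3 + 4·9 + 15)/6 = 54/6 = 9
te_G = (1 + 4·2 + 9)/6 = 18/6 = 3
te_H = (4 + 4·5 + 12)/6 = 36/6 = 6

Forward pass:
ES_A = 0; EF_A = 13
ES_B = 13; EF_B = 13+8 = 21
ES_C = 13; EF_C = 13+5 = 18
ES_D = 13; EF_D = 13+7 = 20
ES_E = max(EF_B=21, EF_C=18) = 21; EF_E = 21+13 = 34
ES_F = 21; EF_F = 21+9 = 30
ES_G = 13; EF_G = 13+3 = 16
ES_H = max(EF_D=20, EF_E=34, EF_F=30, EF_G=16) = 34; EF_H = 34+6 = 40
Expected project duration μ = 40 days. Critical path: A → B → E → H.

Backward pass:
LF_H = 40; LS_H = 40−6 = 34
LF_G = LS_H = 34; LS_G = 34−3 = 31
LF_F = LS_H = 34; LS_F = 34−9 = 25
LF_E = LS_H = 34; LS_E = 34−13 = 21
LF_D = LS_H = 34; LS_D = 34−7 = 27
LF_C = LS_E = 21; LS_C = 21−5 = 16
LF_B = min(LS_E=21, LS_F=25) = 21; LS_B = 21−8 = 13
LF_A = min(LS_B=13, LS_C=16, LS_D=27, LS_G=31) = 13; LS_A = 13−13 = 0
Slack_D = LS_D − ES_D = 27 − 13 = 14

14 days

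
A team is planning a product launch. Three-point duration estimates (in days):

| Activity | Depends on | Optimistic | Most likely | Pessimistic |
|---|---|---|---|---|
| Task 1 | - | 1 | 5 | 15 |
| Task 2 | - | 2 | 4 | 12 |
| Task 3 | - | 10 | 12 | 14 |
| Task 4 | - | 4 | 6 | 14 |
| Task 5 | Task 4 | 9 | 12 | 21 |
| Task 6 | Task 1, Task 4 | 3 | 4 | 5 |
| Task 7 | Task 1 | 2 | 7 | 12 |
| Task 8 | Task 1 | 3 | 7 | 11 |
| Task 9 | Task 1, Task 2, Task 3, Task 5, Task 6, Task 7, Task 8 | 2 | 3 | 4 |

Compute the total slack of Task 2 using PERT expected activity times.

15 days

te_Task 1 = (1 + 4·5 + 15)/6 = 36/6 = 6
te_Task 2 = (2 + 4·4 + 12)/6 = 30/6 = 5
te_Task 3 = (10 + 4·12 + 14)/6 = 72/6 = 12
te_Task 4 = (4 + 4·6 + 14)/6 = 42/6 = 7
te_Task 5 = (9 + 4·12 + 21)/6 = 78/6 = 13
te_Task 6 = (3 + 4·4 + 5)/6 = 24/6 = 4
te_Task 7 = (2 + 4·7 + 12)/6 = 42/6 = 7
te_Task 8 = (3 + 4·7 + 11)/6 = 42/6 = 7
te_Task 9 = (2 + 4·3 + 4)/6 = 18/6 = 3

Forward pass:
ES_Task 1 = 0; EF_Task 1 = 6
ES_Task 2 = 0; EF_Task 2 = 5
ES_Task 3 = 0; EF_Task 3 = 12
ES_Task 4 = 0; EF_Task 4 = 7
ES_Task 5 = 7; EF_Task 5 = 7+13 = 20
ES_Task 6 = max(EF_Task 1=6, EF_Task 4=7) = 7; EF_Task 6 = 7+4 = 11
ES_Task 7 = 6; EF_Task 7 = 6+7 = 13
ES_Task 8 = 6; EF_Task 8 = 6+7 = 13
ES_Task 9 = max(EF_Task 1=6, EF_Task 2=5, EF_Task 3=12, EF_Task 5=20, EF_Task 6=11, EF_Task 7=13, EF_Task 8=13) = 20; EF_Task 9 = 20+3 = 23
Expected project duration μ = 23 days. Critical path: Task 4 → Task 5 → Task 9.

Backward pass:
LF_Task 9 = 23; LS_Task 9 = 23−3 = 20
LF_Task 8 = LS_Task 9 = 20; LS_Task 8 = 20−7 = 13
LF_Task 7 = LS_Task 9 = 20; LS_Task 7 = 20−7 = 13
LF_Task 6 = LS_Task 9 = 20; LS_Task 6 = 20−4 = 16
LF_Task 5 = LS_Task 9 = 20; LS_Task 5 = 20−13 = 7
LF_Task 4 = min(LS_Task 5=7, LS_Task 6=16) = 7; LS_Task 4 = 7−7 = 0
LF_Task 3 = LS_Task 9 = 20; LS_Task 3 = 20−12 = 8
LF_Task 2 = LS_Task 9 = 20; LS_Task 2 = 20−5 = 15
LF_Task 1 = min(LS_Task 6=16, LS_Task 7=13, LS_Task 8=13, LS_Task 9=20) = 13; LS_Task 1 = 13−6 = 7
Slack_Task 2 = LS_Task 2 − ES_Task 2 = 15 − 0 = 15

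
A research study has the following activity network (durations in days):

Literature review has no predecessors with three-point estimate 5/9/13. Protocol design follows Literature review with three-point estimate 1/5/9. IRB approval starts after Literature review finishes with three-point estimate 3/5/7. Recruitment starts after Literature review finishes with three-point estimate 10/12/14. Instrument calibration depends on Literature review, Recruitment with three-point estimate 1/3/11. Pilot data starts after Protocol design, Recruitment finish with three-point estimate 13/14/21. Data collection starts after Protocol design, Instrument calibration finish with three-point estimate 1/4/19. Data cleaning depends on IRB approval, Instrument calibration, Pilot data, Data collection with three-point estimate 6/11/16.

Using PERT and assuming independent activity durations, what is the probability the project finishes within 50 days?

te_Literature review = (5 + 4·9 + 13)/6 = 54/6 = 9; σ²_Literature review = ((13−5)/6)² = 1.778
te_Protocol design = (1 + 4·5 + 9)/6 = 30/6 = 5; σ²_Protocol design = ((9−1)/6)² = 1.778
te_IRB approval = (3 + 4·5 + 7)/6 = 30/6 = 5; σ²_IRB approval = ((7−3)/6)² = 0.444
te_Recruitment = (10 + 4·12 + 14)/6 = 72/6 = 12; σ²_Recruitment = ((14−10)/6)² = 0.444
te_Instrument calibration = (1 + 4·3 + 11)/6 = 24/6 = 4; σ²_Instrument calibration = ((11−1)/6)² = 2.778
te_Pilot data = (13 + 4·14 + 21)/6 = 90/6 = 15; σ²_Pilot data = ((21−13)/6)² = 1.778
te_Data collection = (1 + 4·4 + 19)/6 = 36/6 = 6; σ²_Data collection = ((19−1)/6)² = 9.000
te_Data cleaning = (6 + 4·11 + 16)/6 = 66/6 = 11; σ²_Data cleaning = ((16−6)/6)² = 2.778

Forward pass:
ES_Literature review = 0; EF_Literature review = 9
ES_Protocol design = 9; EF_Protocol design = 9+5 = 14
ES_IRB approval = 9; EF_IRB approval = 9+5 = 14
ES_Recruitment = 9; EF_Recruitment = 9+12 = 21
ES_Instrument calibration = max(EF_Literature review=9, EF_Recruitment=21) = 21; EF_Instrument calibration = 21+4 = 25
ES_Pilot data = max(EF_Protocol design=14, EF_Recruitment=21) = 21; EF_Pilot data = 21+15 = 36
ES_Data collection = max(EF_Protocol design=14, EF_Instrument calibration=25) = 25; EF_Data collection = 25+6 = 31
ES_Data cleaning = max(EF_IRB approval=14, EF_Instrument calibration=25, EF_Pilot data=36, EF_Data collection=31) = 36; EF_Data cleaning = 36+11 = 47
Expected project duration μ = 47 days. Critical path: Literature review → Recruitment → Pilot data → Data cleaning.

Variance along critical path = 1.778 + 0.444 + 1.778 + 2.778 = 6.778; σ = √6.778 = 2.603 days.
Z = (50 − 47) / 2.603 = 1.152
P(T ≤ 50) = Φ(1.152) ≈ 0.875

0.875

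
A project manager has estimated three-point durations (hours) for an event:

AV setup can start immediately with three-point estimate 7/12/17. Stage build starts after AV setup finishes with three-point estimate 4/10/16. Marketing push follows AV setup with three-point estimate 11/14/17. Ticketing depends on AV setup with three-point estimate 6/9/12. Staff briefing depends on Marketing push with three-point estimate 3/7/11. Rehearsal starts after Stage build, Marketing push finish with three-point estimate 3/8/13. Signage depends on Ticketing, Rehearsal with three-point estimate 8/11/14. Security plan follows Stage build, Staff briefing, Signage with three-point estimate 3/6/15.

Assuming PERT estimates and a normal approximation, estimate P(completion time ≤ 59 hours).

0.980

te_AV setup = (7 + 4·12 + 17)/6 = 72/6 = 12; σ²_AV setup = ((17−7)/6)² = 2.778
te_Stage build = (4 + 4·10 + 16)/6 = 60/6 = 10; σ²_Stage build = ((16−4)/6)² = 4.000
te_Marketing push = (11 + 4·14 + 17)/6 = 84/6 = 14; σ²_Marketing push = ((17−11)/6)² = 1.000
te_Ticketing = (6 + 4·9 + 12)/6 = 54/6 = 9; σ²_Ticketing = ((12−6)/6)² = 1.000
te_Staff briefing = (3 + 4·7 + 11)/6 = 42/6 = 7; σ²_Staff briefing = ((11−3)/6)² = 1.778
te_Rehearsal = (3 + 4·8 + 13)/6 = 48/6 = 8; σ²_Rehearsal = ((13−3)/6)² = 2.778
te_Signage = (8 + 4·11 + 14)/6 = 66/6 = 11; σ²_Signage = ((14−8)/6)² = 1.000
te_Security plan = (3 + 4·6 + 15)/6 = 42/6 = 7; σ²_Security plan = ((15−3)/6)² = 4.000

Forward pass:
ES_AV setup = 0; EF_AV setup = 12
ES_Stage build = 12; EF_Stage build = 12+10 = 22
ES_Marketing push = 12; EF_Marketing push = 12+14 = 26
ES_Ticketing = 12; EF_Ticketing = 12+9 = 21
ES_Staff briefing = 26; EF_Staff briefing = 26+7 = 33
ES_Rehearsal = max(EF_Stage build=22, EF_Marketing push=26) = 26; EF_Rehearsal = 26+8 = 34
ES_Signage = max(EF_Ticketing=21, EF_Rehearsal=34) = 34; EF_Signage = 34+11 = 45
ES_Security plan = max(EF_Stage build=22, EF_Staff briefing=33, EF_Signage=45) = 45; EF_Security plan = 45+7 = 52
Expected project duration μ = 52 hours. Critical path: AV setup → Marketing push → Rehearsal → Signage → Security plan.

Variance along critical path = 2.778 + 1.000 + 2.778 + 1.000 + 4.000 = 11.556; σ = √11.556 = 3.399 hours.
Z = (59 − 52) / 3.399 = 2.059
P(T ≤ 59) = Φ(2.059) ≈ 0.980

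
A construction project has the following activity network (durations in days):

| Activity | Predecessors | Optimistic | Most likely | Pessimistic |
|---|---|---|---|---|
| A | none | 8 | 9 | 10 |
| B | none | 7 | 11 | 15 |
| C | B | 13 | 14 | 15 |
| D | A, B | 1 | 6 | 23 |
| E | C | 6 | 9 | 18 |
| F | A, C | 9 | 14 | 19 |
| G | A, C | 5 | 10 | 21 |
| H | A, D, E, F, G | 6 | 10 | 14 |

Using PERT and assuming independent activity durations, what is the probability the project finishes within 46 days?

te_A = (8 + 4·9 + 10)/6 = 54/6 = 9; σ²_A = ((10−8)/6)² = 0.111
te_B = (7 + 4·11 + 15)/6 = 66/6 = 11; σ²_B = ((15−7)/6)² = 1.778
te_C = (13 + 4·14 + 15)/6 = 84/6 = 14; σ²_C = ((15−13)/6)² = 0.111
te_D = (1 + 4·6 + 23)/6 = 48/6 = 8; σ²_D = ((23−1)/6)² = 13.444
te_E = (6 + 4·9 + 18)/6 = 60/6 = 10; σ²_E = ((18−6)/6)² = 4.000
te_F = (9 + 4·14 + 19)/6 = 84/6 = 14; σ²_F = ((19−9)/6)² = 2.778
te_G = (5 + 4·10 + 21)/6 = 66/6 = 11; σ²_G = ((21−5)/6)² = 7.111
te_H = (6 + 4·10 + 14)/6 = 60/6 = 10; σ²_H = ((14−6)/6)² = 1.778

Forward pass:
ES_A = 0; EF_A = 9
ES_B = 0; EF_B = 11
ES_C = 11; EF_C = 11+14 = 25
ES_D = max(EF_A=9, EF_B=11) = 11; EF_D = 11+8 = 19
ES_E = 25; EF_E = 25+10 = 35
ES_F = max(EF_A=9, EF_C=25) = 25; EF_F = 25+14 = 39
ES_G = max(EF_A=9, EF_C=25) = 25; EF_G = 25+11 = 36
ES_H = max(EF_A=9, EF_D=19, EF_E=35, EF_F=39, EF_G=36) = 39; EF_H = 39+10 = 49
Expected project duration μ = 49 days. Critical path: B → C → F → H.

Variance along critical path = 1.778 + 0.111 + 2.778 + 1.778 = 6.444; σ = √6.444 = 2.539 days.
Z = (46 − 49) / 2.539 = -1.182
P(T ≤ 46) = Φ(-1.182) ≈ 0.119

0.119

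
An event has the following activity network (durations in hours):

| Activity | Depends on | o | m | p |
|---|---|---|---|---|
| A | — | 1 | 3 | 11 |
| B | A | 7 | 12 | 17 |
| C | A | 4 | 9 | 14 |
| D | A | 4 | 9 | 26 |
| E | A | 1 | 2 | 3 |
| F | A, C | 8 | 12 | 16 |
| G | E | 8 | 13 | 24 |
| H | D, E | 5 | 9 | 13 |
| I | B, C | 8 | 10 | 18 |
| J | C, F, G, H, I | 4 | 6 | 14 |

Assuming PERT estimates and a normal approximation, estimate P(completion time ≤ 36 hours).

te_A = (1 + 4·3 + 11)/6 = 24/6 = 4; σ²_A = ((11−1)/6)² = 2.778
te_B = (7 + 4·12 + 17)/6 = 72/6 = 12; σ²_B = ((17−7)/6)² = 2.778
te_C = (4 + 4·9 + 14)/6 = 54/6 = 9; σ²_C = ((14−4)/6)² = 2.778
te_D = (4 + 4·9 + 26)/6 = 66/6 = 11; σ²_D = ((26−4)/6)² = 13.444
te_E = (1 + 4·2 + 3)/6 = 12/6 = 2; σ²_E = ((3−1)/6)² = 0.111
te_F = (8 + 4·12 + 16)/6 = 72/6 = 12; σ²_F = ((16−8)/6)² = 1.778
te_G = (8 + 4·13 + 24)/6 = 84/6 = 14; σ²_G = ((24−8)/6)² = 7.111
te_H = (5 + 4·9 + 13)/6 = 54/6 = 9; σ²_H = ((13−5)/6)² = 1.778
te_I = (8 + 4·10 + 18)/6 = 66/6 = 11; σ²_I = ((18−8)/6)² = 2.778
te_J = (4 + 4·6 + 14)/6 = 42/6 = 7; σ²_J = ((14−4)/6)² = 2.778

Forward pass:
ES_A = 0; EF_A = 4
ES_B = 4; EF_B = 4+12 = 16
ES_C = 4; EF_C = 4+9 = 13
ES_D = 4; EF_D = 4+11 = 15
ES_E = 4; EF_E = 4+2 = 6
ES_F = max(EF_A=4, EF_C=13) = 13; EF_F = 13+12 = 25
ES_G = 6; EF_G = 6+14 = 20
ES_H = max(EF_D=15, EF_E=6) = 15; EF_H = 15+9 = 24
ES_I = max(EF_B=16, EF_C=13) = 16; EF_I = 16+11 = 27
ES_J = max(EF_C=13, EF_F=25, EF_G=20, EF_H=24, EF_I=27) = 27; EF_J = 27+7 = 34
Expected project duration μ = 34 hours. Critical path: A → B → I → J.

Variance along critical path = 2.778 + 2.778 + 2.778 + 2.778 = 11.111; σ = √11.111 = 3.333 hours.
Z = (36 − 34) / 3.333 = 0.600
P(T ≤ 36) = Φ(0.600) ≈ 0.726

0.726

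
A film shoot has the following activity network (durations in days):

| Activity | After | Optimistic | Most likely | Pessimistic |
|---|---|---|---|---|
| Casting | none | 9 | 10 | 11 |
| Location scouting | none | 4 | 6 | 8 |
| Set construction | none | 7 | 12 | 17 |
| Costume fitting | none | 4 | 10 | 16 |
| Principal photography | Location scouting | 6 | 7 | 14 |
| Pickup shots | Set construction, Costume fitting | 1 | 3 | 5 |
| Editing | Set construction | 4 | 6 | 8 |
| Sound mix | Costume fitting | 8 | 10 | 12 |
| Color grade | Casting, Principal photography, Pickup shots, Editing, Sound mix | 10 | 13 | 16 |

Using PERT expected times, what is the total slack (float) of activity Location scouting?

te_Casting = (9 + 4·10 + 11)/6 = 60/6 = 10
te_Location scouting = (4 + 4·6 + 8)/6 = 36/6 = 6
te_Set construction = (7 + 4·12 + 17)/6 = 72/6 = 12
te_Costume fitting = (4 + 4·10 + 16)/6 = 60/6 = 10
te_Principal photography = (6 + 4·7 + 14)/6 = 48/6 = 8
te_Pickup shots = (1 + 4·3 + 5)/6 = 18/6 = 3
te_Editing = (4 + 4·6 + 8)/6 = 36/6 = 6
te_Sound mix = (8 + 4·10 + 12)/6 = 60/6 = 10
te_Color grade = (10 + 4·13 + 16)/6 = 78/6 = 13

Forward pass:
ES_Casting = 0; EF_Casting = 10
ES_Location scouting = 0; EF_Location scouting = 6
ES_Set construction = 0; EF_Set construction = 12
ES_Costume fitting = 0; EF_Costume fitting = 10
ES_Principal photography = 6; EF_Principal photography = 6+8 = 14
ES_Pickup shots = max(EF_Set construction=12, EF_Costume fitting=10) = 12; EF_Pickup shots = 12+3 = 15
ES_Editing = 12; EF_Editing = 12+6 = 18
ES_Sound mix = 10; EF_Sound mix = 10+10 = 20
ES_Color grade = max(EF_Casting=10, EF_Principal photography=14, EF_Pickup shots=15, EF_Editing=18, EF_Sound mix=20) = 20; EF_Color grade = 20+13 = 33
Expected project duration μ = 33 days. Critical path: Costume fitting → Sound mix → Color grade.

Backward pass:
LF_Color grade = 33; LS_Color grade = 33−13 = 20
LF_Sound mix = LS_Color grade = 20; LS_Sound mix = 20−10 = 10
LF_Editing = LS_Color grade = 20; LS_Editing = 20−6 = 14
LF_Pickup shots = LS_Color grade = 20; LS_Pickup shots = 20−3 = 17
LF_Principal photography = LS_Color grade = 20; LS_Principal photography = 20−8 = 12
LF_Costume fitting = min(LS_Pickup shots=17, LS_Sound mix=10) = 10; LS_Costume fitting = 10−10 = 0
LF_Set construction = min(LS_Pickup shots=17, LS_Editing=14) = 14; LS_Set construction = 14−12 = 2
LF_Location scouting = LS_Principal photography = 12; LS_Location scouting = 12−6 = 6
LF_Casting = LS_Color grade = 20; LS_Casting = 20−10 = 10
Slack_Location scouting = LS_Location scouting − ES_Location scouting = 6 − 0 = 6

6 days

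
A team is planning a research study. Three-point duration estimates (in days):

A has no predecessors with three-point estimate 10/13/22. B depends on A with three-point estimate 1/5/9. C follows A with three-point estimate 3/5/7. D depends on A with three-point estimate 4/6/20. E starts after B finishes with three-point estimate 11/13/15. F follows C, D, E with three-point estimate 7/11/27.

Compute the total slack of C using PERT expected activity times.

te_A = (10 + 4·13 + 22)/6 = 84/6 = 14
te_B = (1 + 4·5 + 9)/6 = 30/6 = 5
te_C = (3 + 4·5 + 7)/6 = 30/6 = 5
te_D = (4 + 4·6 + 20)/6 = 48/6 = 8
te_E = (11 + 4·13 + 15)/6 = 78/6 = 13
te_F = (7 + 4·11 + 27)/6 = 78/6 = 13

Forward pass:
ES_A = 0; EF_A = 14
ES_B = 14; EF_B = 14+5 = 19
ES_C = 14; EF_C = 14+5 = 19
ES_D = 14; EF_D = 14+8 = 22
ES_E = 19; EF_E = 19+13 = 32
ES_F = max(EF_C=19, EF_D=22, EF_E=32) = 32; EF_F = 32+13 = 45
Expected project duration μ = 45 days. Critical path: A → B → E → F.

Backward pass:
LF_F = 45; LS_F = 45−13 = 32
LF_E = LS_F = 32; LS_E = 32−13 = 19
LF_D = LS_F = 32; LS_D = 32−8 = 24
LF_C = LS_F = 32; LS_C = 32−5 = 27
LF_B = LS_E = 19; LS_B = 19−5 = 14
LF_A = min(LS_B=14, LS_C=27, LS_D=24) = 14; LS_A = 14−14 = 0
Slack_C = LS_C − ES_C = 27 − 14 = 13

13 days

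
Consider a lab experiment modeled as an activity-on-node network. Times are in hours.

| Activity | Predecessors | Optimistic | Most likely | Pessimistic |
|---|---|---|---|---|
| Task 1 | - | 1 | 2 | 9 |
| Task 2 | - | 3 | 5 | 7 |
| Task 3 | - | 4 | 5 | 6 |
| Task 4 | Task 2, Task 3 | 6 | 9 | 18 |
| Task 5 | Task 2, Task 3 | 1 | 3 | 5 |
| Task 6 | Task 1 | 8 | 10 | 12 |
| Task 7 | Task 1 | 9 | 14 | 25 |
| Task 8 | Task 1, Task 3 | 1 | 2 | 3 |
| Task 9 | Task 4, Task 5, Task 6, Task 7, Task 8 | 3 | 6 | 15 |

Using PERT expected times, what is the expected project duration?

25 hours

te_Task 1 = (1 + 4·2 + 9)/6 = 18/6 = 3
te_Task 2 = (3 + 4·5 + 7)/6 = 30/6 = 5
te_Task 3 = (4 + 4·5 + 6)/6 = 30/6 = 5
te_Task 4 = (6 + 4·9 + 18)/6 = 60/6 = 10
te_Task 5 = (1 + 4·3 + 5)/6 = 18/6 = 3
te_Task 6 = (8 + 4·10 + 12)/6 = 60/6 = 10
te_Task 7 = (9 + 4·14 + 25)/6 = 90/6 = 15
te_Task 8 = (1 + 4·2 + 3)/6 = 12/6 = 2
te_Task 9 = (3 + 4·6 + 15)/6 = 42/6 = 7

Forward pass:
ES_Task 1 = 0; EF_Task 1 = 3
ES_Task 2 = 0; EF_Task 2 = 5
ES_Task 3 = 0; EF_Task 3 = 5
ES_Task 4 = max(EF_Task 2=5, EF_Task 3=5) = 5; EF_Task 4 = 5+10 = 15
ES_Task 5 = max(EF_Task 2=5, EF_Task 3=5) = 5; EF_Task 5 = 5+3 = 8
ES_Task 6 = 3; EF_Task 6 = 3+10 = 13
ES_Task 7 = 3; EF_Task 7 = 3+15 = 18
ES_Task 8 = max(EF_Task 1=3, EF_Task 3=5) = 5; EF_Task 8 = 5+2 = 7
ES_Task 9 = max(EF_Task 4=15, EF_Task 5=8, EF_Task 6=13, EF_Task 7=18, EF_Task 8=7) = 18; EF_Task 9 = 18+7 = 25
Expected project duration μ = 25 hours. Critical path: Task 1 → Task 7 → Task 9.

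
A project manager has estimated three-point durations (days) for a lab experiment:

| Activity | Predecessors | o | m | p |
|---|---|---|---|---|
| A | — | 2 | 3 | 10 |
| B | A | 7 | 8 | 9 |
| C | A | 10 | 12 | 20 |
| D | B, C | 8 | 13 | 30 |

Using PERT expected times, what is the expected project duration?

32 days

te_A = (2 + 4·3 + 10)/6 = 24/6 = 4
te_B = (7 + 4·8 + 9)/6 = 48/6 = 8
te_C = (10 + 4·12 + 20)/6 = 78/6 = 13
te_D = (8 + 4·13 + 30)/6 = 90/6 = 15

Forward pass:
ES_A = 0; EF_A = 4
ES_B = 4; EF_B = 4+8 = 12
ES_C = 4; EF_C = 4+13 = 17
ES_D = max(EF_B=12, EF_C=17) = 17; EF_D = 17+15 = 32
Expected project duration μ = 32 days. Critical path: A → C → D.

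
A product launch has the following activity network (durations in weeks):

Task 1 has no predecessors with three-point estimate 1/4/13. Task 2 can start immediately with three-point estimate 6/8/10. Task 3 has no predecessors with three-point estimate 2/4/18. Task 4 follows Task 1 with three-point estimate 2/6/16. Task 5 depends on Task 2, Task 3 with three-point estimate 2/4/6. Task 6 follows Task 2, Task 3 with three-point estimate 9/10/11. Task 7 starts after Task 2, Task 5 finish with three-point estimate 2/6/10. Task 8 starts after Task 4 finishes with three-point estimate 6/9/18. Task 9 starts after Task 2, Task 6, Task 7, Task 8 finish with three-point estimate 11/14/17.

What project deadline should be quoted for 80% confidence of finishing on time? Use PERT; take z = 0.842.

39.2 weeks

te_Task 1 = (1 + 4·4 + 13)/6 = 30/6 = 5; σ²_Task 1 = ((13−1)/6)² = 4.000
te_Task 2 = (6 + 4·8 + 10)/6 = 48/6 = 8; σ²_Task 2 = ((10−6)/6)² = 0.444
te_Task 3 = (2 + 4·4 + 18)/6 = 36/6 = 6; σ²_Task 3 = ((18−2)/6)² = 7.111
te_Task 4 = (2 + 4·6 + 16)/6 = 42/6 = 7; σ²_Task 4 = ((16−2)/6)² = 5.444
te_Task 5 = (2 + 4·4 + 6)/6 = 24/6 = 4; σ²_Task 5 = ((6−2)/6)² = 0.444
te_Task 6 = (9 + 4·10 + 11)/6 = 60/6 = 10; σ²_Task 6 = ((11−9)/6)² = 0.111
te_Task 7 = (2 + 4·6 + 10)/6 = 36/6 = 6; σ²_Task 7 = ((10−2)/6)² = 1.778
te_Task 8 = (6 + 4·9 + 18)/6 = 60/6 = 10; σ²_Task 8 = ((18−6)/6)² = 4.000
te_Task 9 = (11 + 4·14 + 17)/6 = 84/6 = 14; σ²_Task 9 = ((17−11)/6)² = 1.000

Forward pass:
ES_Task 1 = 0; EF_Task 1 = 5
ES_Task 2 = 0; EF_Task 2 = 8
ES_Task 3 = 0; EF_Task 3 = 6
ES_Task 4 = 5; EF_Task 4 = 5+7 = 12
ES_Task 5 = max(EF_Task 2=8, EF_Task 3=6) = 8; EF_Task 5 = 8+4 = 12
ES_Task 6 = max(EF_Task 2=8, EF_Task 3=6) = 8; EF_Task 6 = 8+10 = 18
ES_Task 7 = max(EF_Task 2=8, EF_Task 5=12) = 12; EF_Task 7 = 12+6 = 18
ES_Task 8 = 12; EF_Task 8 = 12+10 = 22
ES_Task 9 = max(EF_Task 2=8, EF_Task 6=18, EF_Task 7=18, EF_Task 8=22) = 22; EF_Task 9 = 22+14 = 36
Expected project duration μ = 36 weeks. Critical path: Task 1 → Task 4 → Task 8 → Task 9.

Variance along critical path = 4.000 + 5.444 + 4.000 + 1.000 = 14.444; σ = 3.801 weeks.
D = μ + z·σ = 36 + 0.842·3.801 = 39.2 weeks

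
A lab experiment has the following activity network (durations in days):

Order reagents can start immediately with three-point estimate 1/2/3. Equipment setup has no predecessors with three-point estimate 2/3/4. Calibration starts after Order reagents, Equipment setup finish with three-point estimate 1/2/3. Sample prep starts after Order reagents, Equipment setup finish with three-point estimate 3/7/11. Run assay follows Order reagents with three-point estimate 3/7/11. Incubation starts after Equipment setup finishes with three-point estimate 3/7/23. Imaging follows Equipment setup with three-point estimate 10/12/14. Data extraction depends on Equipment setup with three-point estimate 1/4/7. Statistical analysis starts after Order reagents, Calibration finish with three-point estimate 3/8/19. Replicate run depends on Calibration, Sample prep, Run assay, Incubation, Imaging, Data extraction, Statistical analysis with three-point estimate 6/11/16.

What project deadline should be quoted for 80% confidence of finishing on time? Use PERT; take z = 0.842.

27.5 days

te_Order reagents = (1 + 4·2 + 3)/6 = 12/6 = 2; σ²_Order reagents = ((3−1)/6)² = 0.111
te_Equipment setup = (2 + 4·3 + 4)/6 = 18/6 = 3; σ²_Equipment setup = ((4−2)/6)² = 0.111
te_Calibration = (1 + 4·2 + 3)/6 = 12/6 = 2; σ²_Calibration = ((3−1)/6)² = 0.111
te_Sample prep = (3 + 4·7 + 11)/6 = 42/6 = 7; σ²_Sample prep = ((11−3)/6)² = 1.778
te_Run assay = (3 + 4·7 + 11)/6 = 42/6 = 7; σ²_Run assay = ((11−3)/6)² = 1.778
te_Incubation = (3 + 4·7 + 23)/6 = 54/6 = 9; σ²_Incubation = ((23−3)/6)² = 11.111
te_Imaging = (10 + 4·12 + 14)/6 = 72/6 = 12; σ²_Imaging = ((14−10)/6)² = 0.444
te_Data extraction = (1 + 4·4 + 7)/6 = 24/6 = 4; σ²_Data extraction = ((7−1)/6)² = 1.000
te_Statistical analysis = (3 + 4·8 + 19)/6 = 54/6 = 9; σ²_Statistical analysis = ((19−3)/6)² = 7.111
te_Replicate run = (6 + 4·11 + 16)/6 = 66/6 = 11; σ²_Replicate run = ((16−6)/6)² = 2.778

Forward pass:
ES_Order reagents = 0; EF_Order reagents = 2
ES_Equipment setup = 0; EF_Equipment setup = 3
ES_Calibration = max(EF_Order reagents=2, EF_Equipment setup=3) = 3; EF_Calibration = 3+2 = 5
ES_Sample prep = max(EF_Order reagents=2, EF_Equipment setup=3) = 3; EF_Sample prep = 3+7 = 10
ES_Run assay = 2; EF_Run assay = 2+7 = 9
ES_Incubation = 3; EF_Incubation = 3+9 = 12
ES_Imaging = 3; EF_Imaging = 3+12 = 15
ES_Data extraction = 3; EF_Data extraction = 3+4 = 7
ES_Statistical analysis = max(EF_Order reagents=2, EF_Calibration=5) = 5; EF_Statistical analysis = 5+9 = 14
ES_Replicate run = max(EF_Calibration=5, EF_Sample prep=10, EF_Run assay=9, EF_Incubation=12, EF_Imaging=15, EF_Data extraction=7, EF_Statistical analysis=14) = 15; EF_Replicate run = 15+11 = 26
Expected project duration μ = 26 days. Critical path: Equipment setup → Imaging → Replicate run.

Variance along critical path = 0.111 + 0.444 + 2.778 = 3.333; σ = 1.826 days.
D = μ + z·σ = 26 + 0.842·1.826 = 27.5 days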